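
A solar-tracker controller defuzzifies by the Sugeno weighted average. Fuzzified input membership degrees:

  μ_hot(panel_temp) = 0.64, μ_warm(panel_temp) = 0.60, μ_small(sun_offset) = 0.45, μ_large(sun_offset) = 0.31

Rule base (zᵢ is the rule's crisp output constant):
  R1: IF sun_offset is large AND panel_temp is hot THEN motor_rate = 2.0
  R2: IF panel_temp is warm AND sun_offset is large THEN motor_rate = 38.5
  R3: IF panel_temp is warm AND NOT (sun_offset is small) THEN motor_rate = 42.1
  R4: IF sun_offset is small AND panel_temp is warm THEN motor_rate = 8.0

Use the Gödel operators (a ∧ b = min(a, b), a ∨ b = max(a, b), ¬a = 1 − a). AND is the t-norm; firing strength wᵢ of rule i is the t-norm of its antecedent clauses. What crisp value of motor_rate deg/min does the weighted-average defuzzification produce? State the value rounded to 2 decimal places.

R1 (z=2.0): large=0.31, hot=0.64; AND[min(a, b)] → w = 0.31
R2 (z=38.5): warm=0.60, large=0.31; AND[min(a, b)] → w = 0.31
R3 (z=42.1): warm=0.60, ¬small=1−0.45=0.55; AND[min(a, b)] → w = 0.55
R4 (z=8.0): small=0.45, warm=0.60; AND[min(a, b)] → w = 0.45
Weighted average = (0.31·2.0 + 0.31·38.5 + 0.55·42.1 + 0.45·8.0) / (0.31 + 0.31 + 0.55 + 0.45)
  = 39.3100 / 1.6200 = 24.27

24.27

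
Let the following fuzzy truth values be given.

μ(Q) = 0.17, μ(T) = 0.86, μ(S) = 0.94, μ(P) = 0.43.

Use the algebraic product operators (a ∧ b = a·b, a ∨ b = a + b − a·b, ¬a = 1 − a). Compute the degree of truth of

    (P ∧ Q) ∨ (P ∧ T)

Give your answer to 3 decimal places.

P ∧ Q = a·b on (0.4300, 0.1700) = 0.0731
P ∧ T = a·b on (0.4300, 0.8600) = 0.3698
(P ∧ Q) ∨ (P ∧ T) = a + b − a·b on (0.0731, 0.3698) = 0.4159

0.416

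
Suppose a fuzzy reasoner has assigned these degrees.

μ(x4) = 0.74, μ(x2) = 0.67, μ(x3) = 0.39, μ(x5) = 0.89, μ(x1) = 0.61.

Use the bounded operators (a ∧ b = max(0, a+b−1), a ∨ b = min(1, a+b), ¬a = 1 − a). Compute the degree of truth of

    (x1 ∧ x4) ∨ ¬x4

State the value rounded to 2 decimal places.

0.61

x1 ∧ x4 = max(0, a+b−1) on (0.61, 0.74) = 0.35
¬x4 = 1 − 0.74 = 0.26
(x1 ∧ x4) ∨ ¬x4 = min(1, a+b) on (0.35, 0.26) = 0.61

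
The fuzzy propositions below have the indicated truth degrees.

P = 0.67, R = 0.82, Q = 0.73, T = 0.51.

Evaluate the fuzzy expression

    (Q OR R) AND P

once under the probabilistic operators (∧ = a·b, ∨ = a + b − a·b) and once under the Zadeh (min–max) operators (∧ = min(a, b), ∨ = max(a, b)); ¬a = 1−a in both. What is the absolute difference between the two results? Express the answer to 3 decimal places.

Under probabilistic:
  Q OR R = a + b − a·b on (0.7300, 0.8200) = 0.9514
  (Q OR R) AND P = a·b on (0.9514, 0.6700) = 0.6374
  → value = 0.6374
Under Zadeh (min–max):
  Q OR R = max(a, b) on (0.73, 0.82) = 0.82
  (Q OR R) AND P = min(a, b) on (0.82, 0.67) = 0.67
  → value = 0.6700
|0.6374 − 0.6700| = 0.033

0.033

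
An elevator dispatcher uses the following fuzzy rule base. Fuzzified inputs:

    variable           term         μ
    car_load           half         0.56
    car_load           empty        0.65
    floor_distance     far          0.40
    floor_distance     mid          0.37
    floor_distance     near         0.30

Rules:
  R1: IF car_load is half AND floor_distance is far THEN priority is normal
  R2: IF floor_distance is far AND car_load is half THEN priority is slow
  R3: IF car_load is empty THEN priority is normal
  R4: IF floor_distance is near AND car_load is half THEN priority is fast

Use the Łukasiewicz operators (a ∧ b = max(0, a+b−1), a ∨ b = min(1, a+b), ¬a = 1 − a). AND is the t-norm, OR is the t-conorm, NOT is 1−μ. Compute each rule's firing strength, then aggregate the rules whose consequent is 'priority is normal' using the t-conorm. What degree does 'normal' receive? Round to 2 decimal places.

R1: half=0.56, far=0.40; AND[max(0, a+b−1)] → w = 0.00
R2: far=0.40, half=0.56; AND[max(0, a+b−1)] → w = 0.00
R3: empty=0.65 → w = 0.65
R4: near=0.30, half=0.56; AND[max(0, a+b−1)] → w = 0.00
Rules with consequent 'normal': {R1, R3} → strengths 0.00, 0.65
Aggregate via t-conorm [min(1, a+b)]: 0.65

0.65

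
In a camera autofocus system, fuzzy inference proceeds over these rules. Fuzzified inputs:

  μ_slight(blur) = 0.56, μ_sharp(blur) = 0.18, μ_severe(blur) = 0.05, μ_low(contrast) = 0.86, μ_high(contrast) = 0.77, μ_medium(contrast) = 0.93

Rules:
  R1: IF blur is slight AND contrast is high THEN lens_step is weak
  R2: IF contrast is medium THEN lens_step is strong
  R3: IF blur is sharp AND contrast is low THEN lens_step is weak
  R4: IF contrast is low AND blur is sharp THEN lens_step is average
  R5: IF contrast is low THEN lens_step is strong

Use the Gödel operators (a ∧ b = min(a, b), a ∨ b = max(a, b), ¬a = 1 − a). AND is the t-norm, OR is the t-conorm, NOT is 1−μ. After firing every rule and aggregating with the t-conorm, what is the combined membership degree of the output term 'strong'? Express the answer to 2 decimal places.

R1: slight=0.56, high=0.77; AND[min(a, b)] → w = 0.56
R2: medium=0.93 → w = 0.93
R3: sharp=0.18, low=0.86; AND[min(a, b)] → w = 0.18
R4: low=0.86, sharp=0.18; AND[min(a, b)] → w = 0.18
R5: low=0.86 → w = 0.86
Rules with consequent 'strong': {R2, R5} → strengths 0.93, 0.86
Aggregate via t-conorm [max(a, b)]: 0.93

0.93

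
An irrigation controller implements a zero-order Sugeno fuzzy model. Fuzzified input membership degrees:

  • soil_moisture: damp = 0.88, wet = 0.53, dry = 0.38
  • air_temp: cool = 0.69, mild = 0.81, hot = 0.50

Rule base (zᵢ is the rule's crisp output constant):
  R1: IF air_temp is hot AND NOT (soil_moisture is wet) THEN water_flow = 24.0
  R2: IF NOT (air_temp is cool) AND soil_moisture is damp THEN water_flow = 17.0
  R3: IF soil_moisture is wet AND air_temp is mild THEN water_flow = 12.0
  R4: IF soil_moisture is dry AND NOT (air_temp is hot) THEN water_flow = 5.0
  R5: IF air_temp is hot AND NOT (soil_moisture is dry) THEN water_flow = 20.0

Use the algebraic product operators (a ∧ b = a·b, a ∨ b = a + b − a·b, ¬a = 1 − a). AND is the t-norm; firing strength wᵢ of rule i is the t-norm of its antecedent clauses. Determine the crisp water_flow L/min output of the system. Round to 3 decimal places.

R1 (z=24.0): hot=0.50, ¬wet=1−0.53=0.47; AND[a·b] → w = 0.2350
R2 (z=17.0): ¬cool=1−0.69=0.31, damp=0.88; AND[a·b] → w = 0.2728
R3 (z=12.0): wet=0.53, mild=0.81; AND[a·b] → w = 0.4293
R4 (z=5.0): dry=0.38, ¬hot=1−0.50=0.50; AND[a·b] → w = 0.1900
R5 (z=20.0): hot=0.50, ¬dry=1−0.38=0.62; AND[a·b] → w = 0.3100
Weighted average = (0.2350·24.0 + 0.2728·17.0 + 0.4293·12.0 + 0.1900·5.0 + 0.3100·20.0) / (0.2350 + 0.2728 + 0.4293 + 0.1900 + 0.3100)
  = 22.5792 / 1.4371 = 15.712

15.712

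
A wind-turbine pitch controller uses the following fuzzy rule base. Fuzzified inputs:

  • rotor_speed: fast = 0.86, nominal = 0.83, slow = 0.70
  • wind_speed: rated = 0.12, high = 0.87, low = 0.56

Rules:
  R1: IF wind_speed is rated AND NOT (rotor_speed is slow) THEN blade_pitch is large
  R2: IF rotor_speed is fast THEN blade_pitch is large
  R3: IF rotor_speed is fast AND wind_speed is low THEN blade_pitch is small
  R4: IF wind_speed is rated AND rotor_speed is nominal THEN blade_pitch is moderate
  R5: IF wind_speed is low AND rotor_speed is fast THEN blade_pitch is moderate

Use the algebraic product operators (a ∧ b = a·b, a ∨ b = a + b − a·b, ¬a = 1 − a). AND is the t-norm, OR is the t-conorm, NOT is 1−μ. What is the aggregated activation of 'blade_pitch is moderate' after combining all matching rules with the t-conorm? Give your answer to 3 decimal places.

R1: rated=0.12, ¬slow=1−0.70=0.30; AND[a·b] → w = 0.0360
R2: fast=0.86 → w = 0.8600
R3: fast=0.86, low=0.56; AND[a·b] → w = 0.4816
R4: rated=0.12, nominal=0.83; AND[a·b] → w = 0.0996
R5: low=0.56, fast=0.86; AND[a·b] → w = 0.4816
Rules with consequent 'moderate': {R4, R5} → strengths 0.0996, 0.4816
Aggregate via t-conorm [a + b − a·b]: 0.5332

0.533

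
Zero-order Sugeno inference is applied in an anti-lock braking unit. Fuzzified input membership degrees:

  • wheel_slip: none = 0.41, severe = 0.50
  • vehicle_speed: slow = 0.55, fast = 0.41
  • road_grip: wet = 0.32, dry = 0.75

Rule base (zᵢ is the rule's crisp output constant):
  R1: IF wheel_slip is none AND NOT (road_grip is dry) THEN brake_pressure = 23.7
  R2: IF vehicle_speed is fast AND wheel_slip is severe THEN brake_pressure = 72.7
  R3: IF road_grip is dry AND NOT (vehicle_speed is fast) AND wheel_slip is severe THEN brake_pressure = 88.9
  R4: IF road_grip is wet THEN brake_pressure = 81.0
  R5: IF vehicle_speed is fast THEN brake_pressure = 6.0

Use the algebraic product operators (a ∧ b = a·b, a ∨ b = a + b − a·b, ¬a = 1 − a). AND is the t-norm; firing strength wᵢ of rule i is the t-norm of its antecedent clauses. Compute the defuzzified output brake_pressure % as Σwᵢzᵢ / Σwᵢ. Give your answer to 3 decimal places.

51.942

R1 (z=23.7): none=0.41, ¬dry=1−0.75=0.25; AND[a·b] → w = 0.1025
R2 (z=72.7): fast=0.41, severe=0.50; AND[a·b] → w = 0.2050
R3 (z=88.9): dry=0.75, ¬fast=1−0.41=0.59, severe=0.50; AND[a·b] → w = 0.2213
R4 (z=81.0): wet=0.32 → w = 0.3200
R5 (z=6.0): fast=0.41 → w = 0.4100
Weighted average = (0.1025·23.7 + 0.2050·72.7 + 0.2213·88.9 + 0.3200·81.0 + 0.4100·6.0) / (0.1025 + 0.2050 + 0.2213 + 0.3200 + 0.4100)
  = 65.3819 / 1.2588 = 51.942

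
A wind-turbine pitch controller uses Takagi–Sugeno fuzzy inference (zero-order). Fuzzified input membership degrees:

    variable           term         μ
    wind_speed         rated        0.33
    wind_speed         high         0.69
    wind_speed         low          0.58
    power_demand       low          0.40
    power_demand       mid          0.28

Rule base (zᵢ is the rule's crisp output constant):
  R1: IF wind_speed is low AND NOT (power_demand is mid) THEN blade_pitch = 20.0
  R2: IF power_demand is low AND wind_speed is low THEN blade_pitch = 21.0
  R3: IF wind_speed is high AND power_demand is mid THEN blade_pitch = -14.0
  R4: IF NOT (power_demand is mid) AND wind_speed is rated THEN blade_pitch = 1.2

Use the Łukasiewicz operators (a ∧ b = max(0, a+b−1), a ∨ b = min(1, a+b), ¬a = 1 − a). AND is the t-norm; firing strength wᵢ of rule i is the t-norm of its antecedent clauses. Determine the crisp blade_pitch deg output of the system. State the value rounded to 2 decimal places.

R1 (z=20.0): low=0.58, ¬mid=1−0.28=0.72; AND[max(0, a+b−1)] → w = 0.30
R2 (z=21.0): low=0.40, low=0.58; AND[max(0, a+b−1)] → w = 0.00
R3 (z=-14.0): high=0.69, mid=0.28; AND[max(0, a+b−1)] → w = 0.00
R4 (z=1.2): ¬mid=1−0.28=0.72, rated=0.33; AND[max(0, a+b−1)] → w = 0.05
Weighted average = (0.30·20.0 + 0.00·21.0 + 0.00·-14.0 + 0.05·1.2) / (0.30 + 0.00 + 0.00 + 0.05)
  = 6.0600 / 0.3500 = 17.31

17.31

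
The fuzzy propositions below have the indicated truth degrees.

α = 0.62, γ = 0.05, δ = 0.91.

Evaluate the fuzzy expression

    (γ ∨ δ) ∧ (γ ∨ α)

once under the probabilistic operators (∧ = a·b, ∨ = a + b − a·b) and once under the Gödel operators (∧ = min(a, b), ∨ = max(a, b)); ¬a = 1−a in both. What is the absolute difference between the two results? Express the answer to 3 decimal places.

Under probabilistic:
  γ ∨ δ = a + b − a·b on (0.0500, 0.9100) = 0.9145
  γ ∨ α = a + b − a·b on (0.0500, 0.6200) = 0.6390
  (γ ∨ δ) ∧ (γ ∨ α) = a·b on (0.9145, 0.6390) = 0.5844
  → value = 0.5844
Under Gödel:
  γ ∨ δ = max(a, b) on (0.05, 0.91) = 0.91
  γ ∨ α = max(a, b) on (0.05, 0.62) = 0.62
  (γ ∨ δ) ∧ (γ ∨ α) = min(a, b) on (0.91, 0.62) = 0.62
  → value = 0.6200
|0.5844 − 0.6200| = 0.036

0.036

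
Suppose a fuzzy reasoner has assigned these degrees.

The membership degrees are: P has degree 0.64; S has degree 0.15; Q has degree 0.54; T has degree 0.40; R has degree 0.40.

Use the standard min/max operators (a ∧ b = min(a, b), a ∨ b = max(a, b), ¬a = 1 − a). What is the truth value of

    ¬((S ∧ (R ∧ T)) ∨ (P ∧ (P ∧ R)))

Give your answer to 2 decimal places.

R ∧ T = min(a, b) on (0.40, 0.40) = 0.40
S ∧ (R ∧ T) = min(a, b) on (0.15, 0.40) = 0.15
P ∧ R = min(a, b) on (0.64, 0.40) = 0.40
P ∧ (P ∧ R) = min(a, b) on (0.64, 0.40) = 0.40
(S ∧ (R ∧ T)) ∨ (P ∧ (P ∧ R)) = max(a, b) on (0.15, 0.40) = 0.40
¬((S ∧ (R ∧ T)) ∨ (P ∧ (P ∧ R))) = 1 − 0.40 = 0.60

0.60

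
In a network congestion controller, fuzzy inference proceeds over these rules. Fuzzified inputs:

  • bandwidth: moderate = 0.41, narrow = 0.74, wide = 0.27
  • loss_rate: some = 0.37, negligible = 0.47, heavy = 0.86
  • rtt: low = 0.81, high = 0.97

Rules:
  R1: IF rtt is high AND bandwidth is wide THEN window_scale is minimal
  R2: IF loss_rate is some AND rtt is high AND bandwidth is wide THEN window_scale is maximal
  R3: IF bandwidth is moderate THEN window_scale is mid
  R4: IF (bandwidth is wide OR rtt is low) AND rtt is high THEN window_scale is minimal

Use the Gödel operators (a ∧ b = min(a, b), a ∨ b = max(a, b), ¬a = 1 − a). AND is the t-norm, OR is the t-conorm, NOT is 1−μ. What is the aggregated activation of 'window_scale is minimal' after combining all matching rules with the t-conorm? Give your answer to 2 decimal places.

0.81

R1: high=0.97, wide=0.27; AND[min(a, b)] → w = 0.27
R2: some=0.37, high=0.97, wide=0.27; AND[min(a, b)] → w = 0.27
R3: moderate=0.41 → w = 0.41
R4: (wide=0.27 OR low=0.81) = 0.81; AND[min(a, b)] with high=0.97 → w = 0.81
Rules with consequent 'minimal': {R1, R4} → strengths 0.27, 0.81
Aggregate via t-conorm [max(a, b)]: 0.81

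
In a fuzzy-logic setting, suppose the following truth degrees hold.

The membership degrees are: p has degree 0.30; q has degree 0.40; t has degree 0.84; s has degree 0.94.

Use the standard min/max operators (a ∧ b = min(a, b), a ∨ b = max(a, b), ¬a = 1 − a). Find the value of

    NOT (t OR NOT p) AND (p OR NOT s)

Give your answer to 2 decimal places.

NOT p = 1 − 0.30 = 0.70
t OR NOT p = max(a, b) on (0.84, 0.70) = 0.84
NOT (t OR NOT p) = 1 − 0.84 = 0.16
NOT s = 1 − 0.94 = 0.06
p OR NOT s = max(a, b) on (0.30, 0.06) = 0.30
NOT (t OR NOT p) AND (p OR NOT s) = min(a, b) on (0.16, 0.30) = 0.16

0.16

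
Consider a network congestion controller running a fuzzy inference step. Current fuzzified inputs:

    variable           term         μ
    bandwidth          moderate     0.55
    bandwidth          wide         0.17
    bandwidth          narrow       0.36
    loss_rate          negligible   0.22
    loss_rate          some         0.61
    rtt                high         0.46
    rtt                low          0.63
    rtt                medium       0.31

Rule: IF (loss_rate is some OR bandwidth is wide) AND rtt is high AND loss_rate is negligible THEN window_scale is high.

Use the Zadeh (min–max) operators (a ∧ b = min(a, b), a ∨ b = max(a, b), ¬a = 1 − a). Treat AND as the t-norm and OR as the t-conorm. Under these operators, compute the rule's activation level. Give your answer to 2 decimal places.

firing strength: (some=0.61 OR wide=0.17) = 0.61; AND[min(a, b)] with high=0.46, negligible=0.22 → w = 0.22

0.22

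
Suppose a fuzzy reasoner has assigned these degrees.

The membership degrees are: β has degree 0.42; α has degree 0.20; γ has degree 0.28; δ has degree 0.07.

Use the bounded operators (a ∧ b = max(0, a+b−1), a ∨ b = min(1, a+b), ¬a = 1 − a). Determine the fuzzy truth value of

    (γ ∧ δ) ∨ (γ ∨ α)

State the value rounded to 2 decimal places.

0.48

γ ∧ δ = max(0, a+b−1) on (0.28, 0.07) = 0.00
γ ∨ α = min(1, a+b) on (0.28, 0.20) = 0.48
(γ ∧ δ) ∨ (γ ∨ α) = min(1, a+b) on (0.00, 0.48) = 0.48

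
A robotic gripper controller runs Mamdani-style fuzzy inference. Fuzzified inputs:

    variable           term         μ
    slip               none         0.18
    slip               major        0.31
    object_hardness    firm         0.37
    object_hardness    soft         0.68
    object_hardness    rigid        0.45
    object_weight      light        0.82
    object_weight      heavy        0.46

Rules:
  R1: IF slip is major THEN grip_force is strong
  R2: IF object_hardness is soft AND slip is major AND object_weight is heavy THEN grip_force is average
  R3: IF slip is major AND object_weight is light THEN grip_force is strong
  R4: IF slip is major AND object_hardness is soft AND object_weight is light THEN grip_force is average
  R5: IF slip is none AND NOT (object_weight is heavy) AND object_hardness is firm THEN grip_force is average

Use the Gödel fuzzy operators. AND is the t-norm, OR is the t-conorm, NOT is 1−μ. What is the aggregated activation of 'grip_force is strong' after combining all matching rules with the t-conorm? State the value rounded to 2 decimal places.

0.31

R1: major=0.31 → w = 0.31
R2: soft=0.68, major=0.31, heavy=0.46; AND[min(a, b)] → w = 0.31
R3: major=0.31, light=0.82; AND[min(a, b)] → w = 0.31
R4: major=0.31, soft=0.68, light=0.82; AND[min(a, b)] → w = 0.31
R5: none=0.18, ¬heavy=1−0.46=0.54, firm=0.37; AND[min(a, b)] → w = 0.18
Rules with consequent 'strong': {R1, R3} → strengths 0.31, 0.31
Aggregate via t-conorm [max(a, b)]: 0.31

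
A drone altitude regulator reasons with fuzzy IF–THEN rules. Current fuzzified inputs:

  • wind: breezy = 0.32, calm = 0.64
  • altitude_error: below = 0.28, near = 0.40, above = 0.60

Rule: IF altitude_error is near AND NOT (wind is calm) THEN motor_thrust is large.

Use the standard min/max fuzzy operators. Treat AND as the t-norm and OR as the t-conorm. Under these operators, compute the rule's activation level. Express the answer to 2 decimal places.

firing strength: near=0.40, ¬calm=1−0.64=0.36; AND[min(a, b)] → w = 0.36

0.36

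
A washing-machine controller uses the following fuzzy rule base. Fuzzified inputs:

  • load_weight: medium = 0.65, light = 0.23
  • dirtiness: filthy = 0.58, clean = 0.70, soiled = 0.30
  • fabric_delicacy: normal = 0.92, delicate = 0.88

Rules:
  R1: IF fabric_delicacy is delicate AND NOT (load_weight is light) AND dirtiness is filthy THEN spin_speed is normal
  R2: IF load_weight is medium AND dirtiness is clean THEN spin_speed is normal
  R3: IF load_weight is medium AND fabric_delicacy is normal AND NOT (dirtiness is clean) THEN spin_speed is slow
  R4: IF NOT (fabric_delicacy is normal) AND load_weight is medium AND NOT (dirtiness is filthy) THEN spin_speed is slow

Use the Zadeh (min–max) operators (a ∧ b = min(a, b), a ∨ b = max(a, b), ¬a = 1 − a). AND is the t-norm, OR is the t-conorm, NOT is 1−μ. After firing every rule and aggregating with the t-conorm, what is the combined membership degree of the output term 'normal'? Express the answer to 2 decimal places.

0.65

R1: delicate=0.88, ¬light=1−0.23=0.77, filthy=0.58; AND[min(a, b)] → w = 0.58
R2: medium=0.65, clean=0.70; AND[min(a, b)] → w = 0.65
R3: medium=0.65, normal=0.92, ¬clean=1−0.70=0.30; AND[min(a, b)] → w = 0.30
R4: ¬normal=1−0.92=0.08, medium=0.65, ¬filthy=1−0.58=0.42; AND[min(a, b)] → w = 0.08
Rules with consequent 'normal': {R1, R2} → strengths 0.58, 0.65
Aggregate via t-conorm [max(a, b)]: 0.65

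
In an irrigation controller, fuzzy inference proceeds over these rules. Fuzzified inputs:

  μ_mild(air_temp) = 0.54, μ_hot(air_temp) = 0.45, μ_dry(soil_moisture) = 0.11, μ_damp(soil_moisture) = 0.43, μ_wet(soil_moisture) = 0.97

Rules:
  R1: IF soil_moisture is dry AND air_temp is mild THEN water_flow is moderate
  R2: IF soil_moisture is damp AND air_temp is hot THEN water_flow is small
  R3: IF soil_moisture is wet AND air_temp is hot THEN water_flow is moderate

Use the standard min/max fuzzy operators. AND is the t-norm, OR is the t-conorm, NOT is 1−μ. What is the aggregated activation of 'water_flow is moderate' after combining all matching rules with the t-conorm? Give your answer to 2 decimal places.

0.45

R1: dry=0.11, mild=0.54; AND[min(a, b)] → w = 0.11
R2: damp=0.43, hot=0.45; AND[min(a, b)] → w = 0.43
R3: wet=0.97, hot=0.45; AND[min(a, b)] → w = 0.45
Rules with consequent 'moderate': {R1, R3} → strengths 0.11, 0.45
Aggregate via t-conorm [max(a, b)]: 0.45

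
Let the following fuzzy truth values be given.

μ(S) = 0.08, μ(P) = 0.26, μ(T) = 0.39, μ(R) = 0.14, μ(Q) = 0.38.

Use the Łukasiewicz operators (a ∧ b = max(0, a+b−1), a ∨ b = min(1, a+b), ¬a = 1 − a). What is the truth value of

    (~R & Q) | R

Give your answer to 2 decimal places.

~R = 1 − 0.14 = 0.86
~R & Q = max(0, a+b−1) on (0.86, 0.38) = 0.24
(~R & Q) | R = min(1, a+b) on (0.24, 0.14) = 0.38

0.38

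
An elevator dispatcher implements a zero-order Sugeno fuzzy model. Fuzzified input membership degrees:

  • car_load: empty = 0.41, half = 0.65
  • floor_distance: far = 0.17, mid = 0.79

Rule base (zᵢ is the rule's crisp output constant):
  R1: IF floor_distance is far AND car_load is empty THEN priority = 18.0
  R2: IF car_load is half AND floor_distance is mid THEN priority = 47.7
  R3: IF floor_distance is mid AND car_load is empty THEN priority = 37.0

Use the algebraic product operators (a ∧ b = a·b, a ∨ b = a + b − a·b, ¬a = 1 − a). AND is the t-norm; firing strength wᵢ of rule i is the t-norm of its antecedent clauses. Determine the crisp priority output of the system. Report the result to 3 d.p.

41.597

R1 (z=18.0): far=0.17, empty=0.41; AND[a·b] → w = 0.0697
R2 (z=47.7): half=0.65, mid=0.79; AND[a·b] → w = 0.5135
R3 (z=37.0): mid=0.79, empty=0.41; AND[a·b] → w = 0.3239
Weighted average = (0.0697·18.0 + 0.5135·47.7 + 0.3239·37.0) / (0.0697 + 0.5135 + 0.3239)
  = 37.7329 / 0.9071 = 41.597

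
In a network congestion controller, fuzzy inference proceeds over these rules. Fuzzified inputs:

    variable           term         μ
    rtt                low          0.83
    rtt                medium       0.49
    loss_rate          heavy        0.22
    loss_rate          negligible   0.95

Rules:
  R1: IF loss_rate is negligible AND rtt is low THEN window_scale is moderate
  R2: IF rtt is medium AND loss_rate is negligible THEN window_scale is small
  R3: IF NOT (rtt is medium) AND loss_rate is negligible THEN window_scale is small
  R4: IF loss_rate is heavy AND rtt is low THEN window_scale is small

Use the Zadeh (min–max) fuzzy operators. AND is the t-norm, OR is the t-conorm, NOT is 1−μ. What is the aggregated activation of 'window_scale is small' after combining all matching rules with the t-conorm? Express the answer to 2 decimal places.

R1: negligible=0.95, low=0.83; AND[min(a, b)] → w = 0.83
R2: medium=0.49, negligible=0.95; AND[min(a, b)] → w = 0.49
R3: ¬medium=1−0.49=0.51, negligible=0.95; AND[min(a, b)] → w = 0.51
R4: heavy=0.22, low=0.83; AND[min(a, b)] → w = 0.22
Rules with consequent 'small': {R2, R3, R4} → strengths 0.49, 0.51, 0.22
Aggregate via t-conorm [max(a, b)]: 0.51

0.51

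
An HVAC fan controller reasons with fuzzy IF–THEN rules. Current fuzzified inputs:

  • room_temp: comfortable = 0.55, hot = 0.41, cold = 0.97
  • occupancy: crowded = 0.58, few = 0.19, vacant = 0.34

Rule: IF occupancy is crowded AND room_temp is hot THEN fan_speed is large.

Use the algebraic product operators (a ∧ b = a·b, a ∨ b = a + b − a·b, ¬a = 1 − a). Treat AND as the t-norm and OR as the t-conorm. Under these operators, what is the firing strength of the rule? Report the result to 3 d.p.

0.238

firing strength: crowded=0.58, hot=0.41; AND[a·b] → w = 0.2378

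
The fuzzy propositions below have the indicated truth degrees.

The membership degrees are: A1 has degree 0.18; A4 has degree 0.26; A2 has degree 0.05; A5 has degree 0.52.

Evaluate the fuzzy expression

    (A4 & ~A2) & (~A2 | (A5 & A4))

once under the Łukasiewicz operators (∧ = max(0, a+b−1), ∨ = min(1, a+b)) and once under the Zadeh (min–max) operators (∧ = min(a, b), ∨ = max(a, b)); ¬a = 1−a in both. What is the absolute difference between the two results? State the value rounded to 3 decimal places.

Under Łukasiewicz:
  ~A2 = 1 − 0.05 = 0.95
  A4 & ~A2 = max(0, a+b−1) on (0.26, 0.95) = 0.21
  ~A2 = 1 − 0.05 = 0.95
  A5 & A4 = max(0, a+b−1) on (0.52, 0.26) = 0.00
  ~A2 | (A5 & A4) = min(1, a+b) on (0.95, 0.00) = 0.95
  (A4 & ~A2) & (~A2 | (A5 & A4)) = max(0, a+b−1) on (0.21, 0.95) = 0.16
  → value = 0.1600
Under Zadeh (min–max):
  ~A2 = 1 − 0.05 = 0.95
  A4 & ~A2 = min(a, b) on (0.26, 0.95) = 0.26
  ~A2 = 1 − 0.05 = 0.95
  A5 & A4 = min(a, b) on (0.52, 0.26) = 0.26
  ~A2 | (A5 & A4) = max(a, b) on (0.95, 0.26) = 0.95
  (A4 & ~A2) & (~A2 | (A5 & A4)) = min(a, b) on (0.26, 0.95) = 0.26
  → value = 0.2600
|0.1600 − 0.2600| = 0.100

0.100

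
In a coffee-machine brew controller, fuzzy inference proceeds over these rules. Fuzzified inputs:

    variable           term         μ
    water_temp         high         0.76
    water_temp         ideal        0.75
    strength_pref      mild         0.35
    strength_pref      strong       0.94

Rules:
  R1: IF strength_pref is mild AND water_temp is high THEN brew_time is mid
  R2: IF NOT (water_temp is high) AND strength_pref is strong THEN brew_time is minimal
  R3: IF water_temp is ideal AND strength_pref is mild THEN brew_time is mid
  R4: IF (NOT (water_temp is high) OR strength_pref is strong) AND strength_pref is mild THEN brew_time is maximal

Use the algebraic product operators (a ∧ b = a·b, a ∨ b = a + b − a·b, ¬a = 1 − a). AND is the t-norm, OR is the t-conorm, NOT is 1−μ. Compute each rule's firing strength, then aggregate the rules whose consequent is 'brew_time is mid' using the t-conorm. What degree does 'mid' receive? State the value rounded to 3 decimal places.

0.459

R1: mild=0.35, high=0.76; AND[a·b] → w = 0.2660
R2: ¬high=1−0.76=0.24, strong=0.94; AND[a·b] → w = 0.2256
R3: ideal=0.75, mild=0.35; AND[a·b] → w = 0.2625
R4: (¬high=1−0.76=0.24 OR strong=0.94) = 0.9544; AND[a·b] with mild=0.35 → w = 0.3340
Rules with consequent 'mid': {R1, R3} → strengths 0.2660, 0.2625
Aggregate via t-conorm [a + b − a·b]: 0.4587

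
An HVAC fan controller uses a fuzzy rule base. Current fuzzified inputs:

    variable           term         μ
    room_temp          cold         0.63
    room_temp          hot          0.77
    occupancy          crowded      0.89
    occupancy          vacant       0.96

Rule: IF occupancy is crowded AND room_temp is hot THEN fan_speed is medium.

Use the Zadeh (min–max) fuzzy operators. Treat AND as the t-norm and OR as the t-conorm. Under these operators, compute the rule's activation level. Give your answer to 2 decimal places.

firing strength: crowded=0.89, hot=0.77; AND[min(a, b)] → w = 0.77

0.77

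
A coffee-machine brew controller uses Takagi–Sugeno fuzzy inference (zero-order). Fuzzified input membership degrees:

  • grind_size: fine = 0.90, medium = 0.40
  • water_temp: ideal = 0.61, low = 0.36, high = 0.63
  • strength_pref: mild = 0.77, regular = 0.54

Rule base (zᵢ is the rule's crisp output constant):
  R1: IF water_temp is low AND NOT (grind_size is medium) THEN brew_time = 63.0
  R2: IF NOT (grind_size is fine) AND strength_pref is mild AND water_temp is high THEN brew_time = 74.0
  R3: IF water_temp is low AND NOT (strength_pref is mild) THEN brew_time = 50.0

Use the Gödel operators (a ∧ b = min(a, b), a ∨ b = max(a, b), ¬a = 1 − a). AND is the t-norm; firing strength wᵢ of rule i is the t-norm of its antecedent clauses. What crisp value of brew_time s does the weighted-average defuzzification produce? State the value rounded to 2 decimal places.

60.26

R1 (z=63.0): low=0.36, ¬medium=1−0.40=0.60; AND[min(a, b)] → w = 0.36
R2 (z=74.0): ¬fine=1−0.90=0.10, mild=0.77, high=0.63; AND[min(a, b)] → w = 0.10
R3 (z=50.0): low=0.36, ¬mild=1−0.77=0.23; AND[min(a, b)] → w = 0.23
Weighted average = (0.36·63.0 + 0.10·74.0 + 0.23·50.0) / (0.36 + 0.10 + 0.23)
  = 41.5800 / 0.6900 = 60.26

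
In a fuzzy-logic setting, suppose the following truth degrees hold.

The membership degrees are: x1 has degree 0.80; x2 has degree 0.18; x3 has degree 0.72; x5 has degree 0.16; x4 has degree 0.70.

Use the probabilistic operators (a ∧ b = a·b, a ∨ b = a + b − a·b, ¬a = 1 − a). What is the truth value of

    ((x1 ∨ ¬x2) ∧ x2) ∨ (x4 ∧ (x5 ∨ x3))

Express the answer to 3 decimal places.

0.616

¬x2 = 1 − 0.1800 = 0.8200
x1 ∨ ¬x2 = a + b − a·b on (0.8000, 0.8200) = 0.9640
(x1 ∨ ¬x2) ∧ x2 = a·b on (0.9640, 0.1800) = 0.1735
x5 ∨ x3 = a + b − a·b on (0.1600, 0.7200) = 0.7648
x4 ∧ (x5 ∨ x3) = a·b on (0.7000, 0.7648) = 0.5354
((x1 ∨ ¬x2) ∧ x2) ∨ (x4 ∧ (x5 ∨ x3)) = a + b − a·b on (0.1735, 0.5354) = 0.6160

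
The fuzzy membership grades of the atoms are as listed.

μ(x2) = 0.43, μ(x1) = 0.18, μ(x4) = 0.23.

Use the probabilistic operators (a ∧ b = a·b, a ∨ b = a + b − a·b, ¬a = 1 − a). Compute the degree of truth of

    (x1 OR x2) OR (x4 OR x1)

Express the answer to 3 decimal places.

x1 OR x2 = a + b − a·b on (0.1800, 0.4300) = 0.5326
x4 OR x1 = a + b − a·b on (0.2300, 0.1800) = 0.3686
(x1 OR x2) OR (x4 OR x1) = a + b − a·b on (0.5326, 0.3686) = 0.7049

0.705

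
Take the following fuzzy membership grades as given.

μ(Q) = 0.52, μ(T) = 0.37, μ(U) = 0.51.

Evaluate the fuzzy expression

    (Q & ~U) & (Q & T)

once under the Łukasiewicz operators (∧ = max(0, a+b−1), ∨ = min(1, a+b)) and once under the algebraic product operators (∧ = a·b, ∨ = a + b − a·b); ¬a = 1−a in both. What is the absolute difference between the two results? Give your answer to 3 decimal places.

Under Łukasiewicz:
  ~U = 1 − 0.51 = 0.49
  Q & ~U = max(0, a+b−1) on (0.52, 0.49) = 0.01
  Q & T = max(0, a+b−1) on (0.52, 0.37) = 0.00
  (Q & ~U) & (Q & T) = max(0, a+b−1) on (0.01, 0.00) = 0.00
  → value = 0.0000
Under algebraic product:
  ~U = 1 − 0.5100 = 0.4900
  Q & ~U = a·b on (0.5200, 0.4900) = 0.2548
  Q & T = a·b on (0.5200, 0.3700) = 0.1924
  (Q & ~U) & (Q & T) = a·b on (0.2548, 0.1924) = 0.0490
  → value = 0.0490
|0.0000 − 0.0490| = 0.049

0.049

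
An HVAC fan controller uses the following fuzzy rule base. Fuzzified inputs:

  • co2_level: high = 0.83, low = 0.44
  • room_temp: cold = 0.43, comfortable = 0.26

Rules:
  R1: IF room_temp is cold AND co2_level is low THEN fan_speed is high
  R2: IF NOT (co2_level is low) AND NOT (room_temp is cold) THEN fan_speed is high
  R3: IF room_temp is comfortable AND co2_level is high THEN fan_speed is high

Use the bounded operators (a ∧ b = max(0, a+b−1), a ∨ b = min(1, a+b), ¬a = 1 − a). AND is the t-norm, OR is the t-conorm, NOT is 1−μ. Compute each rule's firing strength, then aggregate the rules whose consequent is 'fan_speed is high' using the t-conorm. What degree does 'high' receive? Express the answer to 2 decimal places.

0.22

R1: cold=0.43, low=0.44; AND[max(0, a+b−1)] → w = 0.00
R2: ¬low=1−0.44=0.56, ¬cold=1−0.43=0.57; AND[max(0, a+b−1)] → w = 0.13
R3: comfortable=0.26, high=0.83; AND[max(0, a+b−1)] → w = 0.09
Rules with consequent 'high': {R1, R2, R3} → strengths 0.00, 0.13, 0.09
Aggregate via t-conorm [min(1, a+b)]: 0.22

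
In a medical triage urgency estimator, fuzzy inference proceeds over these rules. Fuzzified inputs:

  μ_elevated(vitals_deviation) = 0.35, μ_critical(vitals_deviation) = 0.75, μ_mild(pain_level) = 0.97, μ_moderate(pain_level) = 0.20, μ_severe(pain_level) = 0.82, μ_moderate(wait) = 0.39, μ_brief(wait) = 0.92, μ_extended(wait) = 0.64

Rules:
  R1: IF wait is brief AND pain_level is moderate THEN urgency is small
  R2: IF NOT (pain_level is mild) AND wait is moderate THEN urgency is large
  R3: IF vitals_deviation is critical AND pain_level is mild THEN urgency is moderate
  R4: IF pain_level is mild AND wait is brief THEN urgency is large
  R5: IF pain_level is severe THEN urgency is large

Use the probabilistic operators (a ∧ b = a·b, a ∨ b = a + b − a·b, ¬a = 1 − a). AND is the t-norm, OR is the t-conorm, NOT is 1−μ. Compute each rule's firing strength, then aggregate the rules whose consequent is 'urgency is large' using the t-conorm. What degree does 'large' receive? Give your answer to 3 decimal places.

R1: brief=0.92, moderate=0.20; AND[a·b] → w = 0.1840
R2: ¬mild=1−0.97=0.03, moderate=0.39; AND[a·b] → w = 0.0117
R3: critical=0.75, mild=0.97; AND[a·b] → w = 0.7275
R4: mild=0.97, brief=0.92; AND[a·b] → w = 0.8924
R5: severe=0.82 → w = 0.8200
Rules with consequent 'large': {R2, R4, R5} → strengths 0.0117, 0.8924, 0.8200
Aggregate via t-conorm [a + b − a·b]: 0.9809

0.981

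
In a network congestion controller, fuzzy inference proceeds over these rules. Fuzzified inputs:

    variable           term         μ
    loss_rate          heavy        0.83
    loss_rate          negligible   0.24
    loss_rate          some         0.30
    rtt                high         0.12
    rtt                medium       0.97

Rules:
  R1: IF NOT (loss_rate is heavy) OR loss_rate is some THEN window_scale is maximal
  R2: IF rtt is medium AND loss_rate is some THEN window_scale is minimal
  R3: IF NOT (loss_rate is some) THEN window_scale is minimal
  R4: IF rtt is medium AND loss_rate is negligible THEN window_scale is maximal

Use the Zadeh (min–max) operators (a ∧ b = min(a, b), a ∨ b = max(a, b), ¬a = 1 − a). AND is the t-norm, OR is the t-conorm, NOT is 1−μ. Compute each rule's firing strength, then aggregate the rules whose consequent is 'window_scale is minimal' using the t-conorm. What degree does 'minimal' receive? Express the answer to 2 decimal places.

R1: ¬heavy=1−0.83=0.17, some=0.30; OR[max(a, b)] → w = 0.30
R2: medium=0.97, some=0.30; AND[min(a, b)] → w = 0.30
R3: ¬some=1−0.30=0.70 → w = 0.70
R4: medium=0.97, negligible=0.24; AND[min(a, b)] → w = 0.24
Rules with consequent 'minimal': {R2, R3} → strengths 0.30, 0.70
Aggregate via t-conorm [max(a, b)]: 0.70

0.70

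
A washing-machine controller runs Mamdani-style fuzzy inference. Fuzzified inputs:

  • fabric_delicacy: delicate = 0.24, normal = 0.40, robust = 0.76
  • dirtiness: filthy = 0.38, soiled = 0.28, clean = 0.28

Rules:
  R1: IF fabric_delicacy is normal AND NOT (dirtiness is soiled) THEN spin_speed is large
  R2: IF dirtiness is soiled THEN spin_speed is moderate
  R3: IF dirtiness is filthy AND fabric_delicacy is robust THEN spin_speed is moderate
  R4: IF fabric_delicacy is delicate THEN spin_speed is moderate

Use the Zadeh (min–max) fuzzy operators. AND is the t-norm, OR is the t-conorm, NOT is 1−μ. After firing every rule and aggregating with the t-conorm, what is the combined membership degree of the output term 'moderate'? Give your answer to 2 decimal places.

0.38

R1: normal=0.40, ¬soiled=1−0.28=0.72; AND[min(a, b)] → w = 0.40
R2: soiled=0.28 → w = 0.28
R3: filthy=0.38, robust=0.76; AND[min(a, b)] → w = 0.38
R4: delicate=0.24 → w = 0.24
Rules with consequent 'moderate': {R2, R3, R4} → strengths 0.28, 0.38, 0.24
Aggregate via t-conorm [max(a, b)]: 0.38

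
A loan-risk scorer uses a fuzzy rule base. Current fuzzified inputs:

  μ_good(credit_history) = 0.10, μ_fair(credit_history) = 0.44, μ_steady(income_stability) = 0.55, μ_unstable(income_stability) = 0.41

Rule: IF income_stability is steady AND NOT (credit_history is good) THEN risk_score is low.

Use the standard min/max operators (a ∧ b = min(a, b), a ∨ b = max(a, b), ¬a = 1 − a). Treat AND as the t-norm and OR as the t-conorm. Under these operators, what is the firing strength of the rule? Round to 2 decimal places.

0.55

firing strength: steady=0.55, ¬good=1−0.10=0.90; AND[min(a, b)] → w = 0.55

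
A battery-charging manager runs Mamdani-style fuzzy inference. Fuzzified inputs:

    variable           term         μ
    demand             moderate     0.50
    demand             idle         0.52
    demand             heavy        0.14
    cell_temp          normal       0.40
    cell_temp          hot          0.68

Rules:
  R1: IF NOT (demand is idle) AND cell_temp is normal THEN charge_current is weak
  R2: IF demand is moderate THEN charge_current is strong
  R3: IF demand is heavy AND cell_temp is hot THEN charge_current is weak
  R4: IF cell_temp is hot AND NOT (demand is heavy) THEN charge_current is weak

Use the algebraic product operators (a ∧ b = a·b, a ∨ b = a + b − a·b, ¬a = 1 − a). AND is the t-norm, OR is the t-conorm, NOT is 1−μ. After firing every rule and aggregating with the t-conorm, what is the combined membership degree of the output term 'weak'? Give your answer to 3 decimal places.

0.696

R1: ¬idle=1−0.52=0.48, normal=0.40; AND[a·b] → w = 0.1920
R2: moderate=0.50 → w = 0.5000
R3: heavy=0.14, hot=0.68; AND[a·b] → w = 0.0952
R4: hot=0.68, ¬heavy=1−0.14=0.86; AND[a·b] → w = 0.5848
Rules with consequent 'weak': {R1, R3, R4} → strengths 0.1920, 0.0952, 0.5848
Aggregate via t-conorm [a + b − a·b]: 0.6965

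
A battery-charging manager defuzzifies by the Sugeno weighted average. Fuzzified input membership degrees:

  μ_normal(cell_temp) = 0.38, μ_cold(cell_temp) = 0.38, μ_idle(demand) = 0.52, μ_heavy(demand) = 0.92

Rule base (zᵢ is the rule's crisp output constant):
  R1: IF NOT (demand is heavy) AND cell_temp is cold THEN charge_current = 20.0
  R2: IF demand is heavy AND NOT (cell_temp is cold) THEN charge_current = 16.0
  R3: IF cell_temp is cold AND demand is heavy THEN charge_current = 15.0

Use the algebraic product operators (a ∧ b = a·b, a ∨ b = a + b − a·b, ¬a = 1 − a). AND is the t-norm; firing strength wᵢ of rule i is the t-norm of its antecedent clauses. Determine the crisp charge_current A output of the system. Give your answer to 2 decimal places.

15.76

R1 (z=20.0): ¬heavy=1−0.92=0.08, cold=0.38; AND[a·b] → w = 0.0304
R2 (z=16.0): heavy=0.92, ¬cold=1−0.38=0.62; AND[a·b] → w = 0.5704
R3 (z=15.0): cold=0.38, heavy=0.92; AND[a·b] → w = 0.3496
Weighted average = (0.0304·20.0 + 0.5704·16.0 + 0.3496·15.0) / (0.0304 + 0.5704 + 0.3496)
  = 14.9784 / 0.9504 = 15.76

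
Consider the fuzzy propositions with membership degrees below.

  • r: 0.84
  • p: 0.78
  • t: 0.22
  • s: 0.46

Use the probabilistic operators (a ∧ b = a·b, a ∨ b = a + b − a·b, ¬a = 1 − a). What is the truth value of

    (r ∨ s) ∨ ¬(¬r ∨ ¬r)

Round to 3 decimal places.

0.975

r ∨ s = a + b − a·b on (0.8400, 0.4600) = 0.9136
¬r = 1 − 0.8400 = 0.1600
¬r = 1 − 0.8400 = 0.1600
¬r ∨ ¬r = a + b − a·b on (0.1600, 0.1600) = 0.2944
¬(¬r ∨ ¬r) = 1 − 0.2944 = 0.7056
(r ∨ s) ∨ ¬(¬r ∨ ¬r) = a + b − a·b on (0.9136, 0.7056) = 0.9746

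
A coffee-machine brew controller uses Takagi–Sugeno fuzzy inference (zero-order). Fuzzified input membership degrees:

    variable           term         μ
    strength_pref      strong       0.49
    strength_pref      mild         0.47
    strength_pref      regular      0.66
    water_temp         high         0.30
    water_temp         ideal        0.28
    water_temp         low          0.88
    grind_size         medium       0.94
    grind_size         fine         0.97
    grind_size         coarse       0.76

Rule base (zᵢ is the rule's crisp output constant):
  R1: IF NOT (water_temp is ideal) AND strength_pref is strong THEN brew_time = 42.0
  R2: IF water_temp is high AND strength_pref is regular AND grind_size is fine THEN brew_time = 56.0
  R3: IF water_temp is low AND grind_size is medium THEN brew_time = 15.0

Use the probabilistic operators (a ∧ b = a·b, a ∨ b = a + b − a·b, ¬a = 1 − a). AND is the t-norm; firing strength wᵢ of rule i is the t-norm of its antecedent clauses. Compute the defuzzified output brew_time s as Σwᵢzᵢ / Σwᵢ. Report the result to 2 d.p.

27.68

R1 (z=42.0): ¬ideal=1−0.28=0.72, strong=0.49; AND[a·b] → w = 0.3528
R2 (z=56.0): high=0.30, regular=0.66, fine=0.97; AND[a·b] → w = 0.1921
R3 (z=15.0): low=0.88, medium=0.94; AND[a·b] → w = 0.8272
Weighted average = (0.3528·42.0 + 0.1921·56.0 + 0.8272·15.0) / (0.3528 + 0.1921 + 0.8272)
  = 37.9810 / 1.3721 = 27.68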